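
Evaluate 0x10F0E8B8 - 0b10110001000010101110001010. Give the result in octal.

0x10F0E8B8 = 0o2074164270 in octal.
0b10110001000010101110001010 = 0o261025612 in octal.
Subtract column by column in base 8:
  0-2 → 6 (borrow)
  7-1-1 → 5
  2-6 → 4 (borrow)
  4-5-1 → 6 (borrow)
  6-2-1 → 3
  1-0 → 1
  4-1 → 3
  7-6 → 1
  0-2 → 6 (borrow)
  2-0-1 → 1

0o1613136456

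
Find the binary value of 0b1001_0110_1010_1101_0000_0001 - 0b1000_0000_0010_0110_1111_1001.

0b101101000011000001000

Subtract column by column in base 2:
  1-1 → 0
  0-0 → 0
  0-0 → 0
  0-1 → 1 (borrow)
  0-1-1 → 0 (borrow)
  0-1-1 → 0 (borrow)
  0-1-1 → 0 (borrow)
  0-1-1 → 0 (borrow)
  1-0-1 → 0
  0-1 → 1 (borrow)
  1-1-1 → 1 (borrow)
  1-0-1 → 0
  0-0 → 0
  1-1 → 0
  0-0 → 0
  1-0 → 1
  0-0 → 0
  1-0 → 1
  1-0 → 1
  0-0 → 0
  1-0 → 1
  0-0 → 0
  0-0 → 0
  1-1 → 0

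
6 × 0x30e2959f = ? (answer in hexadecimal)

0x1254f81ba

Multiply each base-16 digit by 6, carrying:
  f×6 = 90 → write a carry 5
  9×6+5 = 59 → write b carry 3
  5×6+3 = 33 → write 1 carry 2
  9×6+2 = 56 → write 8 carry 3
  2×6+3 = 15 → write f
  e×6 = 84 → write 4 carry 5
  0×6+5 = 5 → write 5
  3×6 = 18 → write 2 carry 1
  remaining carry: 1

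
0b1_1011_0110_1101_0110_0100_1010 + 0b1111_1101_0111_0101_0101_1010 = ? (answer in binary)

Add column by column in base 2, right to left:
  0+0 = 0
  1+1 = 0 carry 1
  0+0+1 = 1
  1+1 = 0 carry 1
  0+1+1 = 0 carry 1
  0+0+1 = 1
  1+1 = 0 carry 1
  0+0+1 = 1
  0+1 = 1
  1+0 = 1
  1+1 = 0 carry 1
  0+0+1 = 1
  1+1 = 0 carry 1
  0+1+1 = 0 carry 1
  1+1+1 = 1 carry 1
  1+0+1 = 0 carry 1
  0+1+1 = 0 carry 1
  1+0+1 = 0 carry 1
  1+1+1 = 1 carry 1
  0+1+1 = 0 carry 1
  1+1+1 = 1 carry 1
  1+1+1 = 1 carry 1
  0+1+1 = 0 carry 1
  1+1+1 = 1 carry 1
  1+0+1 = 0 carry 1
  final carry 1

0b10101101000100101110100100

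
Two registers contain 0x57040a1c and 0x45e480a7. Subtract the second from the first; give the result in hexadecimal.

0x111f8975

Subtract column by column in base 16:
  c-7 → 5
  1-a → 7 (borrow)
  a-0-1 → 9
  0-8 → 8 (borrow)
  4-4-1 → f (borrow)
  0-e-1 → 1 (borrow)
  7-5-1 → 1
  5-4 → 1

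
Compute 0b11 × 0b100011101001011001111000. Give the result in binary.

Multiply each base-2 digit by 3, carrying:
  0×3 = 0 → write 0
  0×3 = 0 → write 0
  0×3 = 0 → write 0
  1×3 = 3 → write 1 carry 1
  1×3+1 = 4 → write 0 carry 2
  1×3+2 = 5 → write 1 carry 2
  1×3+2 = 5 → write 1 carry 2
  0×3+2 = 2 → write 0 carry 1
  0×3+1 = 1 → write 1
  1×3 = 3 → write 1 carry 1
  1×3+1 = 4 → write 0 carry 2
  0×3+2 = 2 → write 0 carry 1
  1×3+1 = 4 → write 0 carry 2
  0×3+2 = 2 → write 0 carry 1
  0×3+1 = 1 → write 1
  1×3 = 3 → write 1 carry 1
  0×3+1 = 1 → write 1
  1×3 = 3 → write 1 carry 1
  1×3+1 = 4 → write 0 carry 2
  1×3+2 = 5 → write 1 carry 2
  0×3+2 = 2 → write 0 carry 1
  0×3+1 = 1 → write 1
  0×3 = 0 → write 0
  1×3 = 3 → write 1 carry 1
  remaining carry: 1

0b1101010111100001101101000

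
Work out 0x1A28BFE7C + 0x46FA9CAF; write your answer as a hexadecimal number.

0x1E9869B2B

Add column by column in base 16, right to left:
  C+F = B carry 1
  7+A+1 = 2 carry 1
  E+C+1 = B carry 1
  F+9+1 = 9 carry 1
  B+A+1 = 6 carry 1
  8+F+1 = 8 carry 1
  2+6+1 = 9
  A+4 = E
  1+0 = 1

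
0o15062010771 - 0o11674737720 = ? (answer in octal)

Subtract column by column in base 8:
  1-0 → 1
  7-2 → 5
  7-7 → 0
  0-7 → 1 (borrow)
  1-3-1 → 5 (borrow)
  0-7-1 → 0 (borrow)
  2-4-1 → 5 (borrow)
  6-7-1 → 6 (borrow)
  0-6-1 → 1 (borrow)
  5-1-1 → 3
  1-1 → 0

0o3165051051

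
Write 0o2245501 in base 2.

0b10010100101101000001

Each octal digit is 3 bits: 2=010 2=010 4=100 5=101 5=101 0=000 1=001.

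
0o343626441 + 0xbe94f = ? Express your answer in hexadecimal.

0x39b1670

0o343626441 = 0x38f2d21 in hexadecimal.
Add column by column in base 16, right to left:
  1+f = 0 carry 1
  2+4+1 = 7
  d+9 = 6 carry 1
  2+e+1 = 1 carry 1
  f+b+1 = b carry 1
  8+0+1 = 9
  3+0 = 3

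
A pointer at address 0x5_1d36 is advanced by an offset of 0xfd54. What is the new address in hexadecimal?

0x61a8a

Add column by column in base 16, right to left:
  6+4 = a
  3+5 = 8
  d+d = a carry 1
  1+f+1 = 1 carry 1
  5+0+1 = 6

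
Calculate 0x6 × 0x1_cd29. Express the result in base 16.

0xacef6

Multiply each base-16 digit by 6, carrying:
  9×6 = 54 → write 6 carry 3
  2×6+3 = 15 → write f
  d×6 = 78 → write e carry 4
  c×6+4 = 76 → write c carry 4
  1×6+4 = 10 → write a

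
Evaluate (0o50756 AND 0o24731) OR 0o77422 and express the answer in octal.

0o77732

0o50756 AND 0o24731 = 0o00710.
Then OR with 0o77422.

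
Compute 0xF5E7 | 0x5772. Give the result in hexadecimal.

0xF7F7

OR each hex digit independently (no carries):
  F|5=F, 5|7=7, E|7=F, 7|2=7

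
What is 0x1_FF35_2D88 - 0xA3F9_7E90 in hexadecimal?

0x15B3BAEF8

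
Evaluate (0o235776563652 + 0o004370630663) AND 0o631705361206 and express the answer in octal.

0o200305000004

Add column by column in base 8, right to left:
  2+3 = 5
  5+6 = 3 carry 1
  6+6+1 = 5 carry 1
  3+0+1 = 4
  6+3 = 1 carry 1
  5+6+1 = 4 carry 1
  6+0+1 = 7
  7+7 = 6 carry 1
  7+3+1 = 3 carry 1
  5+4+1 = 2 carry 1
  3+0+1 = 4
  2+0 = 2
Sum = 0o242367414535; now AND with 0o631705361206:
  2&6=2, 4&3=0, 2&1=0, 3&7=3, 6&0=0, 7&5=5, 4&3=0, 1&6=0, 4&1=0, 5&2=0, 3&0=0, 5&6=4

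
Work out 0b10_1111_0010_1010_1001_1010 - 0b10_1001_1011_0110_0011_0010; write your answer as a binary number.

0b1010111010001101000

Subtract column by column in base 2:
  0-0 → 0
  1-1 → 0
  0-0 → 0
  1-0 → 1
  1-1 → 0
  0-1 → 1 (borrow)
  0-0-1 → 1 (borrow)
  1-0-1 → 0
  0-0 → 0
  1-1 → 0
  0-1 → 1 (borrow)
  1-0-1 → 0
  0-1 → 1 (borrow)
  1-1-1 → 1 (borrow)
  0-0-1 → 1 (borrow)
  0-1-1 → 0 (borrow)
  1-1-1 → 1 (borrow)
  1-0-1 → 0
  1-0 → 1
  1-1 → 0
  0-0 → 0
  1-1 → 0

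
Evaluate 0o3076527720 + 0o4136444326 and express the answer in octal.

Add column by column in base 8, right to left:
  0+6 = 6
  2+2 = 4
  7+3 = 2 carry 1
  7+4+1 = 4 carry 1
  2+4+1 = 7
  5+4 = 1 carry 1
  6+6+1 = 5 carry 1
  7+3+1 = 3 carry 1
  0+1+1 = 2
  3+4 = 7

0o7235174246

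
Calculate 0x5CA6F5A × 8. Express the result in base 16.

0x2E537AD0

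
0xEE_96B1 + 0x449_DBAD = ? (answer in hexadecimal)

Add column by column in base 16, right to left:
  1+D = E
  B+A = 5 carry 1
  6+B+1 = 2 carry 1
  9+D+1 = 7 carry 1
  E+9+1 = 8 carry 1
  E+4+1 = 3 carry 1
  0+4+1 = 5

0x538725E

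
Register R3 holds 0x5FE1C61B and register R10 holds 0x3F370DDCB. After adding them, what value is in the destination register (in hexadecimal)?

0x45352A3E6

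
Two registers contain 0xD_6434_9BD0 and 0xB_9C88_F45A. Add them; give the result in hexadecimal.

0x1900BD902A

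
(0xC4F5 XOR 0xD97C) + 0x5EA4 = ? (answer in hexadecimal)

0x7C2D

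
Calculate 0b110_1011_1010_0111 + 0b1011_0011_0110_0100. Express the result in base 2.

Add column by column in base 2, right to left:
  1+0 = 1
  1+0 = 1
  1+1 = 0 carry 1
  0+0+1 = 1
  0+0 = 0
  1+1 = 0 carry 1
  0+1+1 = 0 carry 1
  1+0+1 = 0 carry 1
  1+1+1 = 1 carry 1
  1+1+1 = 1 carry 1
  0+0+1 = 1
  1+0 = 1
  0+1 = 1
  1+1 = 0 carry 1
  1+0+1 = 0 carry 1
  0+1+1 = 0 carry 1
  final carry 1

0b10001111100001011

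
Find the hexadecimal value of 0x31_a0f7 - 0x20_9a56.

Subtract column by column in base 16:
  7-6 → 1
  f-5 → a
  0-a → 6 (borrow)
  a-9-1 → 0
  1-0 → 1
  3-2 → 1

0x1106a1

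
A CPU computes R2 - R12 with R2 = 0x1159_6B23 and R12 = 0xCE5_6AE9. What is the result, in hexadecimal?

Subtract column by column in base 16:
  3-9 → A (borrow)
  2-E-1 → 3 (borrow)
  B-A-1 → 0
  6-6 → 0
  9-5 → 4
  5-E → 7 (borrow)
  1-C-1 → 4 (borrow)
  1-0-1 → 0

0x474003A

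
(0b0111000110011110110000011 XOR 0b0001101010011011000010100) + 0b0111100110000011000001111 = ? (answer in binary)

0b1110010010001000110100110

First 0b0111000110011110110000011 XOR 0b0001101010011011000010100 = 0b0110101100000101110010111.
Add column by column in base 2, right to left:
  1+1 = 0 carry 1
  1+1+1 = 1 carry 1
  1+1+1 = 1 carry 1
  0+1+1 = 0 carry 1
  1+0+1 = 0 carry 1
  0+0+1 = 1
  0+0 = 0
  1+0 = 1
  1+0 = 1
  1+1 = 0 carry 1
  0+1+1 = 0 carry 1
  1+0+1 = 0 carry 1
  0+0+1 = 1
  0+0 = 0
  0+0 = 0
  0+0 = 0
  0+1 = 1
  1+1 = 0 carry 1
  1+0+1 = 0 carry 1
  0+0+1 = 1
  1+1 = 0 carry 1
  0+1+1 = 0 carry 1
  1+1+1 = 1 carry 1
  1+1+1 = 1 carry 1
  final carry 1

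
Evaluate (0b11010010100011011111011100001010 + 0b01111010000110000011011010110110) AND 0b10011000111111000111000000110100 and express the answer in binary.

Add column by column in base 2, right to left:
  0+0 = 0
  1+1 = 0 carry 1
  0+1+1 = 0 carry 1
  1+0+1 = 0 carry 1
  0+1+1 = 0 carry 1
  0+1+1 = 0 carry 1
  0+0+1 = 1
  0+1 = 1
  1+0 = 1
  1+1 = 0 carry 1
  1+1+1 = 1 carry 1
  0+0+1 = 1
  1+1 = 0 carry 1
  1+1+1 = 1 carry 1
  1+0+1 = 0 carry 1
  1+0+1 = 0 carry 1
  1+0+1 = 0 carry 1
  0+0+1 = 1
  1+0 = 1
  1+1 = 0 carry 1
  0+1+1 = 0 carry 1
  0+0+1 = 1
  0+0 = 0
  1+0 = 1
  0+0 = 0
  1+1 = 0 carry 1
  0+0+1 = 1
  0+1 = 1
  1+1 = 0 carry 1
  0+1+1 = 0 carry 1
  1+1+1 = 1 carry 1
  1+0+1 = 0 carry 1
  final carry 1
Sum = 0b101001100101001100010110111000000; now AND with 0b10011000111111000111000000110100:
  101001100101001100010110111000000
& 010011000111111000111000000110100
= 000001000101001000010000000000000

0b1000101001000010000000000000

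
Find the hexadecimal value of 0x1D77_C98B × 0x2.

Multiply each base-16 digit by 2, carrying:
  B×2 = 22 → write 6 carry 1
  8×2+1 = 17 → write 1 carry 1
  9×2+1 = 19 → write 3 carry 1
  C×2+1 = 25 → write 9 carry 1
  7×2+1 = 15 → write F
  7×2 = 14 → write E
  D×2 = 26 → write A carry 1
  1×2+1 = 3 → write 3

0x3AEF9316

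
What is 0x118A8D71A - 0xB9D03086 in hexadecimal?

0x5ED8A694

Subtract column by column in base 16:
  A-6 → 4
  1-8 → 9 (borrow)
  7-0-1 → 6
  D-3 → A
  8-0 → 8
  A-D → D (borrow)
  8-9-1 → E (borrow)
  1-B-1 → 5 (borrow)
  1-0-1 → 0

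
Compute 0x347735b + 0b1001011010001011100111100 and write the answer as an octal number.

0x347735b = 0o321671533 in octal.
0b1001011010001011100111100 = 0o113213474 in octal.
Add column by column in base 8, right to left:
  3+4 = 7
  3+7 = 2 carry 1
  5+4+1 = 2 carry 1
  1+3+1 = 5
  7+1 = 0 carry 1
  6+2+1 = 1 carry 1
  1+3+1 = 5
  2+1 = 3
  3+1 = 4

0o435105227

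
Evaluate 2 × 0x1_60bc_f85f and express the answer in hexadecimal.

0x2c179f0be

Multiply each base-16 digit by 2, carrying:
  f×2 = 30 → write e carry 1
  5×2+1 = 11 → write b
  8×2 = 16 → write 0 carry 1
  f×2+1 = 31 → write f carry 1
  c×2+1 = 25 → write 9 carry 1
  b×2+1 = 23 → write 7 carry 1
  0×2+1 = 1 → write 1
  6×2 = 12 → write c
  1×2 = 2 → write 2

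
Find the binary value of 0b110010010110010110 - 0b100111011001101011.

0b1010111100101011

Subtract column by column in base 2:
  0-1 → 1 (borrow)
  1-1-1 → 1 (borrow)
  1-0-1 → 0
  0-1 → 1 (borrow)
  1-0-1 → 0
  0-1 → 1 (borrow)
  0-1-1 → 0 (borrow)
  1-0-1 → 0
  1-0 → 1
  0-1 → 1 (borrow)
  1-1-1 → 1 (borrow)
  0-0-1 → 1 (borrow)
  0-1-1 → 0 (borrow)
  1-1-1 → 1 (borrow)
  0-1-1 → 0 (borrow)
  0-0-1 → 1 (borrow)
  1-0-1 → 0
  1-1 → 0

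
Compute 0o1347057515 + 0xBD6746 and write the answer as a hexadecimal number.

0xC59C693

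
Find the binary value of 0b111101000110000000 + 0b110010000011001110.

0b1101111001001001110

Add column by column in base 2, right to left:
  0+0 = 0
  0+1 = 1
  0+1 = 1
  0+1 = 1
  0+0 = 0
  0+0 = 0
  0+1 = 1
  1+1 = 0 carry 1
  1+0+1 = 0 carry 1
  0+0+1 = 1
  0+0 = 0
  0+0 = 0
  1+0 = 1
  0+1 = 1
  1+0 = 1
  1+0 = 1
  1+1 = 0 carry 1
  1+1+1 = 1 carry 1
  final carry 1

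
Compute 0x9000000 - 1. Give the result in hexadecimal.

The trailing 6 digits are 0, so subtracting 1 borrows through: they become F and the next digit up decrements.

0x8ffffff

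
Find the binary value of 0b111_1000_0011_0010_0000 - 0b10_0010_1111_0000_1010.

Subtract column by column in base 2:
  0-0 → 0
  0-1 → 1 (borrow)
  0-0-1 → 1 (borrow)
  0-1-1 → 0 (borrow)
  0-0-1 → 1 (borrow)
  1-0-1 → 0
  0-0 → 0
  0-0 → 0
  1-1 → 0
  1-1 → 0
  0-1 → 1 (borrow)
  0-1-1 → 0 (borrow)
  0-0-1 → 1 (borrow)
  0-1-1 → 0 (borrow)
  0-0-1 → 1 (borrow)
  1-0-1 → 0
  1-0 → 1
  1-1 → 0
  1-0 → 1

0b1010101010000010110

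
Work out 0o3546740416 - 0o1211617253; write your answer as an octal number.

0o2335121143

Subtract column by column in base 8:
  6-3 → 3
  1-5 → 4 (borrow)
  4-2-1 → 1
  0-7 → 1 (borrow)
  4-1-1 → 2
  7-6 → 1
  6-1 → 5
  4-1 → 3
  5-2 → 3
  3-1 → 2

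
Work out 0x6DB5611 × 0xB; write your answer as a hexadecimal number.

Multiply each base-16 digit by 11, carrying:
  1×11 = 11 → write B
  1×11 = 11 → write B
  6×11 = 66 → write 2 carry 4
  5×11+4 = 59 → write B carry 3
  B×11+3 = 124 → write C carry 7
  D×11+7 = 150 → write 6 carry 9
  6×11+9 = 75 → write B carry 4
  remaining carry: 4

0x4B6CB2BB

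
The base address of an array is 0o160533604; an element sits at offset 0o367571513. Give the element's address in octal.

0o550325317

Add column by column in base 8, right to left:
  4+3 = 7
  0+1 = 1
  6+5 = 3 carry 1
  3+1+1 = 5
  3+7 = 2 carry 1
  5+5+1 = 3 carry 1
  0+7+1 = 0 carry 1
  6+6+1 = 5 carry 1
  1+3+1 = 5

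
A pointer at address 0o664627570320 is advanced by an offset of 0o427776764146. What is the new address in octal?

Add column by column in base 8, right to left:
  0+6 = 6
  2+4 = 6
  3+1 = 4
  0+4 = 4
  7+6 = 5 carry 1
  5+7+1 = 5 carry 1
  7+6+1 = 6 carry 1
  2+7+1 = 2 carry 1
  6+7+1 = 6 carry 1
  4+7+1 = 4 carry 1
  6+2+1 = 1 carry 1
  6+4+1 = 3 carry 1
  final carry 1

0o1314626554466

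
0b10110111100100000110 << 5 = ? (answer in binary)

0b1011011110010000011000000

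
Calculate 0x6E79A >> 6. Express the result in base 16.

0x1B9E

6 bits is not a whole number of base-16 digits; in binary: 1101110011110011010 >> 6 = 1101110011110.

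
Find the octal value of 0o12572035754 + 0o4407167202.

Add column by column in base 8, right to left:
  4+2 = 6
  5+0 = 5
  7+2 = 1 carry 1
  5+7+1 = 5 carry 1
  3+6+1 = 2 carry 1
  0+1+1 = 2
  2+7 = 1 carry 1
  7+0+1 = 0 carry 1
  5+4+1 = 2 carry 1
  2+4+1 = 7
  1+0 = 1

0o17201225156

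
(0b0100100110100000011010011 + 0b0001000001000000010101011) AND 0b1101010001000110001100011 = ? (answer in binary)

Add column by column in base 2, right to left:
  1+1 = 0 carry 1
  1+1+1 = 1 carry 1
  0+0+1 = 1
  0+1 = 1
  1+0 = 1
  0+1 = 1
  1+0 = 1
  1+1 = 0 carry 1
  0+0+1 = 1
  0+0 = 0
  0+0 = 0
  0+0 = 0
  0+0 = 0
  0+0 = 0
  1+0 = 1
  0+1 = 1
  1+0 = 1
  1+0 = 1
  0+0 = 0
  0+0 = 0
  1+0 = 1
  0+1 = 1
  0+0 = 0
  1+0 = 1
Sum = 0b101100111100000101111110; now AND with 0b1101010001000110001100011:
  0101100111100000101111110
& 1101010001000110001100011
= 0101000001000000001100010

0b101000001000000001100010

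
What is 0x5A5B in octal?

0o55133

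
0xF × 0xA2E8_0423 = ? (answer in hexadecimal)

Multiply each base-16 digit by 15, carrying:
  3×15 = 45 → write D carry 2
  2×15+2 = 32 → write 0 carry 2
  4×15+2 = 62 → write E carry 3
  0×15+3 = 3 → write 3
  8×15 = 120 → write 8 carry 7
  E×15+7 = 217 → write 9 carry 13
  2×15+13 = 43 → write B carry 2
  A×15+2 = 152 → write 8 carry 9
  remaining carry: 9

0x98B983E0D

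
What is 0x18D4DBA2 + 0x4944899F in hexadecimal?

0x62196541

Add column by column in base 16, right to left:
  2+F = 1 carry 1
  A+9+1 = 4 carry 1
  B+9+1 = 5 carry 1
  D+8+1 = 6 carry 1
  4+4+1 = 9
  D+4 = 1 carry 1
  8+9+1 = 2 carry 1
  1+4+1 = 6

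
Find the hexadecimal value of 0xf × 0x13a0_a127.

Multiply each base-16 digit by 15, carrying:
  7×15 = 105 → write 9 carry 6
  2×15+6 = 36 → write 4 carry 2
  1×15+2 = 17 → write 1 carry 1
  a×15+1 = 151 → write 7 carry 9
  0×15+9 = 9 → write 9
  a×15 = 150 → write 6 carry 9
  3×15+9 = 54 → write 6 carry 3
  1×15+3 = 18 → write 2 carry 1
  remaining carry: 1

0x126697149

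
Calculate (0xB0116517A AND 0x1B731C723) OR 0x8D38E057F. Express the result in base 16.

0xB0116517A AND 0x1B731C723 = 0x101104122.
Then OR with 0x8D38E057F.

0x9D39E457F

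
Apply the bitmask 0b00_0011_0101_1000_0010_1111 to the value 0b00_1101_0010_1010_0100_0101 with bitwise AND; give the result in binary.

0b0000010000100000000101

AND bit by bit (1 only where both bits are 1):
  0011010010101001000101
& 0000110101100000101111
= 0000010000100000000101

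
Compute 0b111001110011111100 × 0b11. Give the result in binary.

Multiply each base-2 digit by 3, carrying:
  0×3 = 0 → write 0
  0×3 = 0 → write 0
  1×3 = 3 → write 1 carry 1
  1×3+1 = 4 → write 0 carry 2
  1×3+2 = 5 → write 1 carry 2
  1×3+2 = 5 → write 1 carry 2
  1×3+2 = 5 → write 1 carry 2
  1×3+2 = 5 → write 1 carry 2
  0×3+2 = 2 → write 0 carry 1
  0×3+1 = 1 → write 1
  1×3 = 3 → write 1 carry 1
  1×3+1 = 4 → write 0 carry 2
  1×3+2 = 5 → write 1 carry 2
  0×3+2 = 2 → write 0 carry 1
  0×3+1 = 1 → write 1
  1×3 = 3 → write 1 carry 1
  1×3+1 = 4 → write 0 carry 2
  1×3+2 = 5 → write 1 carry 2
  remaining carry: 10

0b10101101011011110100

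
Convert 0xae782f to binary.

Expand each hex digit to 4 bits: a=1010 e=1110 7=0111 8=1000 2=0010 f=1111.

0b101011100111100000101111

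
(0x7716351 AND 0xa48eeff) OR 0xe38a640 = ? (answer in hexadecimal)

0xe78e651

0x7716351 AND 0xa48eeff = 0x2406251.
Then OR with 0xe38a640.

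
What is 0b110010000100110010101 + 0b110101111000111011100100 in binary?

0b111100001001100001111001

Add column by column in base 2, right to left:
  1+0 = 1
  0+0 = 0
  1+1 = 0 carry 1
  0+0+1 = 1
  1+0 = 1
  0+1 = 1
  0+1 = 1
  1+1 = 0 carry 1
  1+0+1 = 0 carry 1
  0+1+1 = 0 carry 1
  0+1+1 = 0 carry 1
  1+1+1 = 1 carry 1
  0+0+1 = 1
  0+0 = 0
  0+0 = 0
  0+1 = 1
  1+1 = 0 carry 1
  0+1+1 = 0 carry 1
  0+1+1 = 0 carry 1
  1+0+1 = 0 carry 1
  1+1+1 = 1 carry 1
  0+0+1 = 1
  0+1 = 1
  0+1 = 1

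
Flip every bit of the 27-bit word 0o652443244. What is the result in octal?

0o125334533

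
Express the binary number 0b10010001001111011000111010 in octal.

0o221173072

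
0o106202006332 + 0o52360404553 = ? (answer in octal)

0o160562413105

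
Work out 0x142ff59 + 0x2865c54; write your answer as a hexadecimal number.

0x3c95bad

Add column by column in base 16, right to left:
  9+4 = d
  5+5 = a
  f+c = b carry 1
  f+5+1 = 5 carry 1
  2+6+1 = 9
  4+8 = c
  1+2 = 3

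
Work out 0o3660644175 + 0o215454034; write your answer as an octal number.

Add column by column in base 8, right to left:
  5+4 = 1 carry 1
  7+3+1 = 3 carry 1
  1+0+1 = 2
  4+4 = 0 carry 1
  4+5+1 = 2 carry 1
  6+4+1 = 3 carry 1
  0+5+1 = 6
  6+1 = 7
  6+2 = 0 carry 1
  3+0+1 = 4

0o4076320231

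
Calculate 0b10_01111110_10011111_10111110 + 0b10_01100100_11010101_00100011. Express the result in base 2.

Add column by column in base 2, right to left:
  0+1 = 1
  1+1 = 0 carry 1
  1+0+1 = 0 carry 1
  1+0+1 = 0 carry 1
  1+0+1 = 0 carry 1
  1+1+1 = 1 carry 1
  0+0+1 = 1
  1+0 = 1
  1+1 = 0 carry 1
  1+0+1 = 0 carry 1
  1+1+1 = 1 carry 1
  1+0+1 = 0 carry 1
  1+1+1 = 1 carry 1
  0+0+1 = 1
  0+1 = 1
  1+1 = 0 carry 1
  0+0+1 = 1
  1+0 = 1
  1+1 = 0 carry 1
  1+0+1 = 0 carry 1
  1+0+1 = 0 carry 1
  1+1+1 = 1 carry 1
  1+1+1 = 1 carry 1
  0+0+1 = 1
  0+0 = 0
  1+1 = 0 carry 1
  final carry 1

0b100111000110111010011100001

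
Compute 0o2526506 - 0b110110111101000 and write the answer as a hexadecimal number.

0xA3F5E

0o2526506 = 0xAAD46 in hexadecimal.
0b110110111101000 = 0x6DE8 in hexadecimal.
Subtract column by column in base 16:
  6-8 → E (borrow)
  4-E-1 → 5 (borrow)
  D-D-1 → F (borrow)
  A-6-1 → 3
  A-0 → A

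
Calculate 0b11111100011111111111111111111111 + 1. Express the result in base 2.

The trailing 23 digits are 1 (max in base 2), so adding 1 cascades: they roll to 0 and the next digit up increments.

0b11111100100000000000000000000000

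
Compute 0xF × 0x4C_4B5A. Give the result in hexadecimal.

0x4786A46

Multiply each base-16 digit by 15, carrying:
  A×15 = 150 → write 6 carry 9
  5×15+9 = 84 → write 4 carry 5
  B×15+5 = 170 → write A carry 10
  4×15+10 = 70 → write 6 carry 4
  C×15+4 = 184 → write 8 carry 11
  4×15+11 = 71 → write 7 carry 4
  remaining carry: 4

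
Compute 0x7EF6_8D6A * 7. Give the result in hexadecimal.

Multiply each base-16 digit by 7, carrying:
  A×7 = 70 → write 6 carry 4
  6×7+4 = 46 → write E carry 2
  D×7+2 = 93 → write D carry 5
  8×7+5 = 61 → write D carry 3
  6×7+3 = 45 → write D carry 2
  F×7+2 = 107 → write B carry 6
  E×7+6 = 104 → write 8 carry 6
  7×7+6 = 55 → write 7 carry 3
  remaining carry: 3

0x378BDDDE6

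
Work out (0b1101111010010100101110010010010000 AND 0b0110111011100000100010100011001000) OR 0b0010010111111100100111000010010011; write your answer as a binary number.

0b110111111111100100111000010010011

0b1101111010010100101110010010010000 AND 0b0110111011100000100010100011001000 = 0b0100111010000000100010000010000000.
Then OR with 0b0010010111111100100111000010010011.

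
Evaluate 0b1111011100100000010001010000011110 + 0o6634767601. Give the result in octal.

0b1111011100100000010001010000011110 = 0o173440212036 in octal.
Add column by column in base 8, right to left:
  6+1 = 7
  3+0 = 3
  0+6 = 6
  2+7 = 1 carry 1
  1+6+1 = 0 carry 1
  2+7+1 = 2 carry 1
  0+4+1 = 5
  4+3 = 7
  4+6 = 2 carry 1
  3+6+1 = 2 carry 1
  7+0+1 = 0 carry 1
  1+0+1 = 2

0o202275201637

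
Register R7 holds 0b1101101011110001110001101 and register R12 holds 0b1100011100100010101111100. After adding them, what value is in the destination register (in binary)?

0b11010001000010100100001001

Add column by column in base 2, right to left:
  1+0 = 1
  0+0 = 0
  1+1 = 0 carry 1
  1+1+1 = 1 carry 1
  0+1+1 = 0 carry 1
  0+1+1 = 0 carry 1
  0+1+1 = 0 carry 1
  1+0+1 = 0 carry 1
  1+1+1 = 1 carry 1
  1+0+1 = 0 carry 1
  0+1+1 = 0 carry 1
  0+0+1 = 1
  0+0 = 0
  1+0 = 1
  1+1 = 0 carry 1
  1+0+1 = 0 carry 1
  1+0+1 = 0 carry 1
  0+1+1 = 0 carry 1
  1+1+1 = 1 carry 1
  0+1+1 = 0 carry 1
  1+0+1 = 0 carry 1
  1+0+1 = 0 carry 1
  0+0+1 = 1
  1+1 = 0 carry 1
  1+1+1 = 1 carry 1
  final carry 1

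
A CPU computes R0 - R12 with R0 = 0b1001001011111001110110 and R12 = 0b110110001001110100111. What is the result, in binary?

0b10011010101011001111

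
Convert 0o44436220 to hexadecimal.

0x923C90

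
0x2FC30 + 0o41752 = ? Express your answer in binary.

0b110100000000011010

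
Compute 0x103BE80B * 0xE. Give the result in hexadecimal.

Multiply each base-16 digit by 14, carrying:
  B×14 = 154 → write A carry 9
  0×14+9 = 9 → write 9
  8×14 = 112 → write 0 carry 7
  E×14+7 = 203 → write B carry 12
  B×14+12 = 166 → write 6 carry 10
  3×14+10 = 52 → write 4 carry 3
  0×14+3 = 3 → write 3
  1×14 = 14 → write E

0xE346B09A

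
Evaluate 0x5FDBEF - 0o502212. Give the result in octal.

0o27253545

0x5FDBEF = 0o27755757 in octal.
Subtract column by column in base 8:
  7-2 → 5
  5-1 → 4
  7-2 → 5
  5-2 → 3
  5-0 → 5
  7-5 → 2
  7-0 → 7
  2-0 → 2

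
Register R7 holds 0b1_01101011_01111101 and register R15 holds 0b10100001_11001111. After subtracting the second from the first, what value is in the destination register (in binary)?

Subtract column by column in base 2:
  1-1 → 0
  0-1 → 1 (borrow)
  1-1-1 → 1 (borrow)
  1-1-1 → 1 (borrow)
  1-0-1 → 0
  1-0 → 1
  1-1 → 0
  0-1 → 1 (borrow)
  1-1-1 → 1 (borrow)
  1-0-1 → 0
  0-0 → 0
  1-0 → 1
  0-0 → 0
  1-1 → 0
  1-0 → 1
  0-1 → 1 (borrow)
  1-0-1 → 0

0b1100100110101110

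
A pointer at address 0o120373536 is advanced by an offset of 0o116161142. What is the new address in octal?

0o236554700

Add column by column in base 8, right to left:
  6+2 = 0 carry 1
  3+4+1 = 0 carry 1
  5+1+1 = 7
  3+1 = 4
  7+6 = 5 carry 1
  3+1+1 = 5
  0+6 = 6
  2+1 = 3
  1+1 = 2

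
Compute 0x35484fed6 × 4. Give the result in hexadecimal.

0xd5213fb58

Multiply each base-16 digit by 4, carrying:
  6×4 = 24 → write 8 carry 1
  d×4+1 = 53 → write 5 carry 3
  e×4+3 = 59 → write b carry 3
  f×4+3 = 63 → write f carry 3
  4×4+3 = 19 → write 3 carry 1
  8×4+1 = 33 → write 1 carry 2
  4×4+2 = 18 → write 2 carry 1
  5×4+1 = 21 → write 5 carry 1
  3×4+1 = 13 → write d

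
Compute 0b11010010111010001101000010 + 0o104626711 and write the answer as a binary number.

0b100010111101101000100001011

0o104626711 = 0b1000100110010110111001001 in binary.
Add column by column in base 2, right to left:
  0+1 = 1
  1+0 = 1
  0+0 = 0
  0+1 = 1
  0+0 = 0
  0+0 = 0
  1+1 = 0 carry 1
  0+1+1 = 0 carry 1
  1+1+1 = 1 carry 1
  1+0+1 = 0 carry 1
  0+1+1 = 0 carry 1
  0+1+1 = 0 carry 1
  0+0+1 = 1
  1+1 = 0 carry 1
  0+0+1 = 1
  1+0 = 1
  1+1 = 0 carry 1
  1+1+1 = 1 carry 1
  0+0+1 = 1
  1+0 = 1
  0+1 = 1
  0+0 = 0
  1+0 = 1
  0+0 = 0
  1+1 = 0 carry 1
  1+0+1 = 0 carry 1
  final carry 1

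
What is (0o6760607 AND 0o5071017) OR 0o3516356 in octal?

0o7576357

0o6760607 AND 0o5071017 = 0o4060007.
Then OR with 0o3516356.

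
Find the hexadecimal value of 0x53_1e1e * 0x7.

0x245d2d2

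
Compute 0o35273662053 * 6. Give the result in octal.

0o260147054402

Multiply each base-8 digit by 6, carrying:
  3×6 = 18 → write 2 carry 2
  5×6+2 = 32 → write 0 carry 4
  0×6+4 = 4 → write 4
  2×6 = 12 → write 4 carry 1
  6×6+1 = 37 → write 5 carry 4
  6×6+4 = 40 → write 0 carry 5
  3×6+5 = 23 → write 7 carry 2
  7×6+2 = 44 → write 4 carry 5
  2×6+5 = 17 → write 1 carry 2
  5×6+2 = 32 → write 0 carry 4
  3×6+4 = 22 → write 6 carry 2
  remaining carry: 2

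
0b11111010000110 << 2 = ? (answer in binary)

Left shift by 2: append 2 zero bits.

0b1111101000011000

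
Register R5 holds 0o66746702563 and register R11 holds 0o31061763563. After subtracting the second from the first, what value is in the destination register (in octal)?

Subtract column by column in base 8:
  3-3 → 0
  6-6 → 0
  5-5 → 0
  2-3 → 7 (borrow)
  0-6-1 → 1 (borrow)
  7-7-1 → 7 (borrow)
  6-1-1 → 4
  4-6 → 6 (borrow)
  7-0-1 → 6
  6-1 → 5
  6-3 → 3

0o35664717000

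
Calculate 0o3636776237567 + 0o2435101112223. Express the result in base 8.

Add column by column in base 8, right to left:
  7+3 = 2 carry 1
  6+2+1 = 1 carry 1
  5+2+1 = 0 carry 1
  7+2+1 = 2 carry 1
  3+1+1 = 5
  2+1 = 3
  6+1 = 7
  7+0 = 7
  7+1 = 0 carry 1
  6+5+1 = 4 carry 1
  3+3+1 = 7
  6+4 = 2 carry 1
  3+2+1 = 6

0o6274077352012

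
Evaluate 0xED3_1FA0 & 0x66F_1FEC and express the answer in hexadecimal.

AND each hex digit independently (no carries):
  E&6=6, D&6=4, 3&F=3, 1&1=1, F&F=F, A&E=A, 0&C=0

0x6431FA0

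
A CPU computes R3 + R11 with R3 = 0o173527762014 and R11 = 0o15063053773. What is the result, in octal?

0o210613036007

Add column by column in base 8, right to left:
  4+3 = 7
  1+7 = 0 carry 1
  0+7+1 = 0 carry 1
  2+3+1 = 6
  6+5 = 3 carry 1
  7+0+1 = 0 carry 1
  7+3+1 = 3 carry 1
  2+6+1 = 1 carry 1
  5+0+1 = 6
  3+5 = 0 carry 1
  7+1+1 = 1 carry 1
  1+0+1 = 2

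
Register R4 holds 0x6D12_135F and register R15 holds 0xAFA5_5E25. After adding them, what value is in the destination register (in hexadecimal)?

Add column by column in base 16, right to left:
  F+5 = 4 carry 1
  5+2+1 = 8
  3+E = 1 carry 1
  1+5+1 = 7
  2+5 = 7
  1+A = B
  D+F = C carry 1
  6+A+1 = 1 carry 1
  final carry 1

0x11CB77184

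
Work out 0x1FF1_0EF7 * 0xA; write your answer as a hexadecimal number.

Multiply each base-16 digit by 10, carrying:
  7×10 = 70 → write 6 carry 4
  F×10+4 = 154 → write A carry 9
  E×10+9 = 149 → write 5 carry 9
  0×10+9 = 9 → write 9
  1×10 = 10 → write A
  F×10 = 150 → write 6 carry 9
  F×10+9 = 159 → write F carry 9
  1×10+9 = 19 → write 3 carry 1
  remaining carry: 1

0x13F6A95A6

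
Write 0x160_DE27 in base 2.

0b1011000001101111000100111

Expand each hex digit to 4 bits: 1=0001 6=0110 0=0000 D=1101 E=1110 2=0010 7=0111.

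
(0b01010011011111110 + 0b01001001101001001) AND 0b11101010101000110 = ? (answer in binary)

0b10001000001000110

Add column by column in base 2, right to left:
  0+1 = 1
  1+0 = 1
  1+0 = 1
  1+1 = 0 carry 1
  1+0+1 = 0 carry 1
  1+0+1 = 0 carry 1
  1+1+1 = 1 carry 1
  1+0+1 = 0 carry 1
  0+1+1 = 0 carry 1
  1+1+1 = 1 carry 1
  1+0+1 = 0 carry 1
  0+0+1 = 1
  0+1 = 1
  1+0 = 1
  0+0 = 0
  1+1 = 0 carry 1
  final carry 1
Sum = 0b10011101001000111; now AND with 0b11101010101000110:
  10011101001000111
& 11101010101000110
= 10001000001000110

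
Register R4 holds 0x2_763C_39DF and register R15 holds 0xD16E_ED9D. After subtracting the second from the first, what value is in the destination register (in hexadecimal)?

Subtract column by column in base 16:
  F-D → 2
  D-9 → 4
  9-D → C (borrow)
  3-E-1 → 4 (borrow)
  C-E-1 → D (borrow)
  3-6-1 → C (borrow)
  6-1-1 → 4
  7-D → A (borrow)
  2-0-1 → 1

0x1A4CD4C42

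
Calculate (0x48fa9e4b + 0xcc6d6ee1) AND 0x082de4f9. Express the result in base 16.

0x280428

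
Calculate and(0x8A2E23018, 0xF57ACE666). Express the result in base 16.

0x802A02000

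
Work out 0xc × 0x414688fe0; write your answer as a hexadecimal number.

0x30f4e6be80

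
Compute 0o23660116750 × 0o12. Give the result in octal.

0o306341425420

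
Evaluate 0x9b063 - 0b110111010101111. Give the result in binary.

0b10010100000110110100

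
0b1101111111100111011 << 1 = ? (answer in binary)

0b11011111111001110110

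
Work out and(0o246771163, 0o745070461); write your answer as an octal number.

0o244070061

AND each oct digit independently (no carries):
  2&7=2, 4&4=4, 6&5=4, 7&0=0, 7&7=7, 1&0=0, 1&4=0, 6&6=6, 3&1=1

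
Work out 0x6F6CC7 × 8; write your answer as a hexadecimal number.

0x37B6638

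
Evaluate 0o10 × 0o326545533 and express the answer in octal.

0o3265455330

Multiply each base-8 digit by 8, carrying:
  3×8 = 24 → write 0 carry 3
  3×8+3 = 27 → write 3 carry 3
  5×8+3 = 43 → write 3 carry 5
  5×8+5 = 45 → write 5 carry 5
  4×8+5 = 37 → write 5 carry 4
  5×8+4 = 44 → write 4 carry 5
  6×8+5 = 53 → write 5 carry 6
  2×8+6 = 22 → write 6 carry 2
  3×8+2 = 26 → write 2 carry 3
  remaining carry: 3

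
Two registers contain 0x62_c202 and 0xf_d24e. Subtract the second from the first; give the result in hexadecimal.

0x52efb4

Subtract column by column in base 16:
  2-e → 4 (borrow)
  0-4-1 → b (borrow)
  2-2-1 → f (borrow)
  c-d-1 → e (borrow)
  2-f-1 → 2 (borrow)
  6-0-1 → 5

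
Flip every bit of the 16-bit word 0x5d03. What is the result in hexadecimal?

0xa2fc

Each hex digit d becomes f−d:
  5→a, d→2, 0→f, 3→c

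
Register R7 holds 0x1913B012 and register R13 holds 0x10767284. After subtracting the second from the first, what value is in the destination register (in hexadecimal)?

Subtract column by column in base 16:
  2-4 → E (borrow)
  1-8-1 → 8 (borrow)
  0-2-1 → D (borrow)
  B-7-1 → 3
  3-6 → D (borrow)
  1-7-1 → 9 (borrow)
  9-0-1 → 8
  1-1 → 0

0x89D3D8E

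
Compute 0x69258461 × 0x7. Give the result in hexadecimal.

Multiply each base-16 digit by 7, carrying:
  1×7 = 7 → write 7
  6×7 = 42 → write a carry 2
  4×7+2 = 30 → write e carry 1
  8×7+1 = 57 → write 9 carry 3
  5×7+3 = 38 → write 6 carry 2
  2×7+2 = 16 → write 0 carry 1
  9×7+1 = 64 → write 0 carry 4
  6×7+4 = 46 → write e carry 2
  remaining carry: 2

0x2e0069ea7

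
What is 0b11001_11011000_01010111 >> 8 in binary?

Right shift by 8: drop the 8 least-significant bits.

0b1100111011000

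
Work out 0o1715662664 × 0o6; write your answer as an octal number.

0o13323061070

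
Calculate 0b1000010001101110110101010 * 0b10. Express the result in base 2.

0b10000100011011101101010100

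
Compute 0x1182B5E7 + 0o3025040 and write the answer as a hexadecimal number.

0o3025040 = 0xC2A20 in hexadecimal.
Add column by column in base 16, right to left:
  7+0 = 7
  E+2 = 0 carry 1
  5+A+1 = 0 carry 1
  B+2+1 = E
  2+C = E
  8+0 = 8
  1+0 = 1
  1+0 = 1

0x118EE007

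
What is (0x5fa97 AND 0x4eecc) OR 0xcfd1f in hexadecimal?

0xcff9f

0x5fa97 AND 0x4eecc = 0x4ea84.
Then OR with 0xcfd1f.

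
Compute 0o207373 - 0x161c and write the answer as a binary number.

0b1111100011011111

0o207373 = 0b10000111011111011 in binary.
0x161c = 0b1011000011100 in binary.
Subtract column by column in base 2:
  1-0 → 1
  1-0 → 1
  0-1 → 1 (borrow)
  1-1-1 → 1 (borrow)
  1-1-1 → 1 (borrow)
  1-0-1 → 0
  1-0 → 1
  1-0 → 1
  0-0 → 0
  1-1 → 0
  1-1 → 0
  1-0 → 1
  0-1 → 1 (borrow)
  0-0-1 → 1 (borrow)
  0-0-1 → 1 (borrow)
  0-0-1 → 1 (borrow)
  1-0-1 → 0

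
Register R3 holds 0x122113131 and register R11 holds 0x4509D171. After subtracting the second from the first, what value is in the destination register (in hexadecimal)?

0xDD075FC0

Subtract column by column in base 16:
  1-1 → 0
  3-7 → C (borrow)
  1-1-1 → F (borrow)
  3-D-1 → 5 (borrow)
  1-9-1 → 7 (borrow)
  1-0-1 → 0
  2-5 → D (borrow)
  2-4-1 → D (borrow)
  1-0-1 → 0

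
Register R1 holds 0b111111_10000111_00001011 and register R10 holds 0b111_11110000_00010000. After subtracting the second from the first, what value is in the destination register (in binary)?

Subtract column by column in base 2:
  1-0 → 1
  1-0 → 1
  0-0 → 0
  1-0 → 1
  0-1 → 1 (borrow)
  0-0-1 → 1 (borrow)
  0-0-1 → 1 (borrow)
  0-0-1 → 1 (borrow)
  1-0-1 → 0
  1-0 → 1
  1-0 → 1
  0-0 → 0
  0-1 → 1 (borrow)
  0-1-1 → 0 (borrow)
  0-1-1 → 0 (borrow)
  1-1-1 → 1 (borrow)
  1-1-1 → 1 (borrow)
  1-1-1 → 1 (borrow)
  1-1-1 → 1 (borrow)
  1-0-1 → 0
  1-0 → 1
  1-0 → 1

0b1101111001011011111011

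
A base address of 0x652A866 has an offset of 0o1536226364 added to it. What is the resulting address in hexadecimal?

0o1536226364 = 0xD792CF4 in hexadecimal.
Add column by column in base 16, right to left:
  6+4 = A
  6+F = 5 carry 1
  8+C+1 = 5 carry 1
  A+2+1 = D
  2+9 = B
  5+7 = C
  6+D = 3 carry 1
  final carry 1

0x13CBD55A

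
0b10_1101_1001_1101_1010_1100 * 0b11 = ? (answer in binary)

Multiply each base-2 digit by 3, carrying:
  0×3 = 0 → write 0
  0×3 = 0 → write 0
  1×3 = 3 → write 1 carry 1
  1×3+1 = 4 → write 0 carry 2
  0×3+2 = 2 → write 0 carry 1
  1×3+1 = 4 → write 0 carry 2
  0×3+2 = 2 → write 0 carry 1
  1×3+1 = 4 → write 0 carry 2
  1×3+2 = 5 → write 1 carry 2
  0×3+2 = 2 → write 0 carry 1
  1×3+1 = 4 → write 0 carry 2
  1×3+2 = 5 → write 1 carry 2
  1×3+2 = 5 → write 1 carry 2
  0×3+2 = 2 → write 0 carry 1
  0×3+1 = 1 → write 1
  1×3 = 3 → write 1 carry 1
  1×3+1 = 4 → write 0 carry 2
  0×3+2 = 2 → write 0 carry 1
  1×3+1 = 4 → write 0 carry 2
  1×3+2 = 5 → write 1 carry 2
  0×3+2 = 2 → write 0 carry 1
  1×3+1 = 4 → write 0 carry 2
  remaining carry: 10

0b100010001101100100000100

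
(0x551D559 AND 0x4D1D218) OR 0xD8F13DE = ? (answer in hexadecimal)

0xDDFD3DE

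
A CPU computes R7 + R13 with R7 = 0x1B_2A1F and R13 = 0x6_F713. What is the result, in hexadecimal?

0x222132

Add column by column in base 16, right to left:
  F+3 = 2 carry 1
  1+1+1 = 3
  A+7 = 1 carry 1
  2+F+1 = 2 carry 1
  B+6+1 = 2 carry 1
  1+0+1 = 2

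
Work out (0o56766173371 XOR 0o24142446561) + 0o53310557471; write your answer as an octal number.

0o146135315301

First 0o56766173371 XOR 0o24142446561 = 0o72624535610.
Add column by column in base 8, right to left:
  0+1 = 1
  1+7 = 0 carry 1
  6+4+1 = 3 carry 1
  5+7+1 = 5 carry 1
  3+5+1 = 1 carry 1
  5+5+1 = 3 carry 1
  4+0+1 = 5
  2+1 = 3
  6+3 = 1 carry 1
  2+3+1 = 6
  7+5 = 4 carry 1
  final carry 1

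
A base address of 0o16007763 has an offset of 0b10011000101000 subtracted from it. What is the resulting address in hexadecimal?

0o16007763 = 0x380ff3 in hexadecimal.
0b10011000101000 = 0x2628 in hexadecimal.
Subtract column by column in base 16:
  3-8 → b (borrow)
  f-2-1 → c
  f-6 → 9
  0-2 → e (borrow)
  8-0-1 → 7
  3-0 → 3

0x37e9cb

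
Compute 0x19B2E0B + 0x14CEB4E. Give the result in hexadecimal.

0x2E81959

Add column by column in base 16, right to left:
  B+E = 9 carry 1
  0+4+1 = 5
  E+B = 9 carry 1
  2+E+1 = 1 carry 1
  B+C+1 = 8 carry 1
  9+4+1 = E
  1+1 = 2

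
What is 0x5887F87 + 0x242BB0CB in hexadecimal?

Add column by column in base 16, right to left:
  7+B = 2 carry 1
  8+C+1 = 5 carry 1
  F+0+1 = 0 carry 1
  7+B+1 = 3 carry 1
  8+B+1 = 4 carry 1
  8+2+1 = B
  5+4 = 9
  0+2 = 2

0x29B43052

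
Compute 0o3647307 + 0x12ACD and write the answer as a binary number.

0b100000111100110010100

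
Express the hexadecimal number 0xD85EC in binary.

Expand each hex digit to 4 bits: D=1101 8=1000 5=0101 E=1110 C=1100.

0b11011000010111101100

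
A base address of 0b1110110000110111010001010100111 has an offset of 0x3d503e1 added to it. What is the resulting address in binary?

0b1111001111100001010011010001000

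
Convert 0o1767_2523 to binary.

Each octal digit is 3 bits: 1=001 7=111 6=110 7=111 2=010 5=101 2=010 3=011.

0b1111110111010101010011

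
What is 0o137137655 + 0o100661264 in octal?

0o240021141

Add column by column in base 8, right to left:
  5+4 = 1 carry 1
  5+6+1 = 4 carry 1
  6+2+1 = 1 carry 1
  7+1+1 = 1 carry 1
  3+6+1 = 2 carry 1
  1+6+1 = 0 carry 1
  7+0+1 = 0 carry 1
  3+0+1 = 4
  1+1 = 2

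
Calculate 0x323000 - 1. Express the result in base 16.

0x322fff

The trailing 3 digits are 0, so subtracting 1 borrows through: they become F and the next digit up decrements.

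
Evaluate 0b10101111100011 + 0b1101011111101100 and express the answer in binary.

0b10000001111001111

Add column by column in base 2, right to left:
  1+0 = 1
  1+0 = 1
  0+1 = 1
  0+1 = 1
  0+0 = 0
  1+1 = 0 carry 1
  1+1+1 = 1 carry 1
  1+1+1 = 1 carry 1
  1+1+1 = 1 carry 1
  1+1+1 = 1 carry 1
  0+1+1 = 0 carry 1
  1+0+1 = 0 carry 1
  0+1+1 = 0 carry 1
  1+0+1 = 0 carry 1
  0+1+1 = 0 carry 1
  0+1+1 = 0 carry 1
  final carry 1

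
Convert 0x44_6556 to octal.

Expand each hex digit to 4 bits: 4=0100 4=0100 6=0110 5=0101 5=0101 6=0110.
Group the bits in threes: 010 001 000 110 010 101 010 110 → 21062526.

0o21062526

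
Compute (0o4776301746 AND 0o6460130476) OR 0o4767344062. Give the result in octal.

0o4767344466

0o4776301746 AND 0o6460130476 = 0o4460100446.
Then OR with 0o4767344062.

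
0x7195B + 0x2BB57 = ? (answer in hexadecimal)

0x9D4B2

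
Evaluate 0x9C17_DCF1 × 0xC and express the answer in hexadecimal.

Multiply each base-16 digit by 12, carrying:
  1×12 = 12 → write C
  F×12 = 180 → write 4 carry 11
  C×12+11 = 155 → write B carry 9
  D×12+9 = 165 → write 5 carry 10
  7×12+10 = 94 → write E carry 5
  1×12+5 = 17 → write 1 carry 1
  C×12+1 = 145 → write 1 carry 9
  9×12+9 = 117 → write 5 carry 7
  remaining carry: 7

0x7511E5B4C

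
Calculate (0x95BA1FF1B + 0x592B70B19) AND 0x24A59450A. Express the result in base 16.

0x24A590000

Add column by column in base 16, right to left:
  B+9 = 4 carry 1
  1+1+1 = 3
  F+B = A carry 1
  F+0+1 = 0 carry 1
  1+7+1 = 9
  A+B = 5 carry 1
  B+2+1 = E
  5+9 = E
  9+5 = E
Sum = 0xEEE590A34; now AND with 0x24A59450A:
  E&2=2, E&4=4, E&A=A, 5&5=5, 9&9=9, 0&4=0, A&5=0, 3&0=0, 4&A=0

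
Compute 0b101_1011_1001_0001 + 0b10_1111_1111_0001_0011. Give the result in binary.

Add column by column in base 2, right to left:
  1+1 = 0 carry 1
  0+1+1 = 0 carry 1
  0+0+1 = 1
  0+0 = 0
  1+1 = 0 carry 1
  0+0+1 = 1
  0+0 = 0
  1+0 = 1
  1+1 = 0 carry 1
  1+1+1 = 1 carry 1
  0+1+1 = 0 carry 1
  1+1+1 = 1 carry 1
  1+1+1 = 1 carry 1
  0+1+1 = 0 carry 1
  1+1+1 = 1 carry 1
  0+1+1 = 0 carry 1
  0+0+1 = 1
  0+1 = 1

0b110101101010100100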